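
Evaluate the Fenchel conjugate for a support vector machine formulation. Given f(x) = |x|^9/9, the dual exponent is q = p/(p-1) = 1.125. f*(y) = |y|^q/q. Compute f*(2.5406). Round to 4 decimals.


The conjugate exponent q satisfies 1/p + 1/q = 1.
p = 9, so q = 9/(9 - 1) = 1.125
|y|^q = 2.5406^1.125 = 2.8547
f*(2.5406) = 2.8547 / 1.125 = 2.5375


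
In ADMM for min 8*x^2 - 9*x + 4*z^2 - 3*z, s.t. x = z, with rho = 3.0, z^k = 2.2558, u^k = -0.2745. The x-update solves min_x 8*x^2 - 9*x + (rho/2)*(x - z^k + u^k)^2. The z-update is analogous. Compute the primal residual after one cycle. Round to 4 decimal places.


ADMM iteration with rho = 3.0, z^k = 2.2558, u^k = -0.2745
Step 1: x-update.
Minimize 8*x^2 - 9*x + (3.0/2)*(x - 2.2558 - 0.2745)^2
FOC: (2*8 + 3.0)*x = 9 + 3.0*(2.2558 + 0.2745)
x^{k+1} = 0.8732
Step 2: z-update.
Minimize 4*z^2 - 3*z + (3.0/2)*(0.8732 - z - 0.2745)^2
FOC: (2*4 + 3.0)*z = 3 + 3.0*(0.8732 - 0.2745)
z^{k+1} = 0.436
Step 3: u-update.
u^{k+1} = -0.2745 + 0.8732 - 0.436 = 0.1627
Step 4: Primal residual = |0.8732 - 0.436| = 0.4372


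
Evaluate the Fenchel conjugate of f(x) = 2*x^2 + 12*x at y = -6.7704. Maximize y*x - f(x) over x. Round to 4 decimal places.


f*(y) = sup_x {y*x - a*x^2 - b*x} = sup_x {(y-b)*x - a*x^2}
FOC: (y - b) - 2a*x = 0 => x* = (y - b)/(2a)
x* = (-6.7704 - 12)/(2*2) = -4.6926
f*(-6.7704) = (y-b)^2/(4a) = (-6.7704 - 12)^2/(4*2)
= 352.3279/8 = 44.041


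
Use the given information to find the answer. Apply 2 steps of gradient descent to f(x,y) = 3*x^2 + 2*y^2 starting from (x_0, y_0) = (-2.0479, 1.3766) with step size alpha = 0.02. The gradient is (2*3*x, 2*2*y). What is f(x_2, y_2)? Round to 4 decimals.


Gradient descent on f(x,y) = 3*x^2 + 2*y^2.
Starting point: (-2.0479, 1.3766), alpha = 0.02
Step 1: grad_x = 2*3*-2.0479 = -12.2874, grad_y = 2*2*1.3766 = 5.5064
  x_1 = -2.0479 - 0.02*-12.2874 = -1.8022
  y_1 = 1.3766 - 0.02*5.5064 = 1.2665
Step 2: grad_x = 2*3*-1.8022 = -10.8129, grad_y = 2*2*1.2665 = 5.0659
  x_2 = -1.8022 - 0.02*-10.8129 = -1.5859
  y_2 = 1.2665 - 0.02*5.0659 = 1.1652
f(-1.5859, 1.1652) = 3*(-1.5859)^2 + 2*1.1652^2 = 10.2603


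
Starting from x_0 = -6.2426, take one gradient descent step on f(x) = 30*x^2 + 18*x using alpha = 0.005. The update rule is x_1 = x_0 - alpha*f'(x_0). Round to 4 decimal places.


We compute the gradient at x_0 and apply the update.
f'(x) = 60*x + 18
f'(-6.2426) = 60*-6.2426 + 18 = -356.556
x_1 = -6.2426 - 0.005*-356.556 = -4.4598


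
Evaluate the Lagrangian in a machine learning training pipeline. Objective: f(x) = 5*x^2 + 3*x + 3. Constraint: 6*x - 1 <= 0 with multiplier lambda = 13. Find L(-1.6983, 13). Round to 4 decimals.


Step 1: Evaluate f(x).
f(-1.6983) = 5*(-1.6983)^2 + 3*(-1.6983) + 3 = 12.3262
Step 2: Evaluate g(x).
g(-1.6983) = 6*-1.6983 - 1 = -11.1898
Step 3: Compute Lagrangian.
L = 12.3262 + 13*-11.1898 = -133.1412


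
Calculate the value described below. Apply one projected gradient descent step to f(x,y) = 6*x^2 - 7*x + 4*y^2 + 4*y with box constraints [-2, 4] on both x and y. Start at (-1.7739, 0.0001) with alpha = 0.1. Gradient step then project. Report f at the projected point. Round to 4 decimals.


Step 1: Compute gradient at (-1.7739, 0.0001).
grad_x = 2*6*-1.7739 - 7 = -28.2868
grad_y = 2*4*0.0001 + 4 = 4.0008
Step 2: Gradient step.
x_raw = -1.7739 - 0.1*-28.2868 = 1.0548
y_raw = 0.0001 - 0.1*4.0008 = -0.4
Step 3: Project onto [-2, 4].
x_proj = clip(1.0548) = 1.0548
y_proj = clip(-0.4) = -0.4
Step 4: Evaluate f.
f(1.0548, -0.4) = -1.6681


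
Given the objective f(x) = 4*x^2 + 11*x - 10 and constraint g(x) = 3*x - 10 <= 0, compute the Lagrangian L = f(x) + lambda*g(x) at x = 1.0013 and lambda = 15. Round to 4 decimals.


Step 1: Evaluate f(x).
f(1.0013) = 4*1.0013^2 + 11*1.0013 - 10 = 5.0247
Step 2: Evaluate g(x).
g(1.0013) = 3*1.0013 - 10 = -6.9961
Step 3: Compute Lagrangian.
L = 5.0247 + 15*-6.9961 = -99.9168


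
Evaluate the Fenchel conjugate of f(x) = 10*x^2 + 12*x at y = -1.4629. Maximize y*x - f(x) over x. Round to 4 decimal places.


f*(y) = sup_x {y*x - a*x^2 - b*x} = sup_x {(y-b)*x - a*x^2}
FOC: (y - b) - 2a*x = 0 => x* = (y - b)/(2a)
x* = (-1.4629 - 12)/(2*10) = -0.6731
f*(-1.4629) = (y-b)^2/(4a) = (-1.4629 - 12)^2/(4*10)
= 181.2497/40 = 4.5312


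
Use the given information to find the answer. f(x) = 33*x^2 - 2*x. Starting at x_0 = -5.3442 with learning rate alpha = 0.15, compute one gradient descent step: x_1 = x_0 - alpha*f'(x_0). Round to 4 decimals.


We compute the gradient at x_0 and apply the update.
f'(x) = 66*x - 2
f'(-5.3442) = 66*-5.3442 - 2 = -354.7172
x_1 = -5.3442 - 0.15*-354.7172 = 47.8634


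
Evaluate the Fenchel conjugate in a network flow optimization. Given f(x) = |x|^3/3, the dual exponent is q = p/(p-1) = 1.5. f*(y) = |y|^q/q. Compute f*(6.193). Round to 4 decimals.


The conjugate exponent q satisfies 1/p + 1/q = 1.
p = 3, so q = 3/(3 - 1) = 1.5
|y|^q = 6.193^1.5 = 15.4117
f*(6.193) = 15.4117 / 1.5 = 10.2745


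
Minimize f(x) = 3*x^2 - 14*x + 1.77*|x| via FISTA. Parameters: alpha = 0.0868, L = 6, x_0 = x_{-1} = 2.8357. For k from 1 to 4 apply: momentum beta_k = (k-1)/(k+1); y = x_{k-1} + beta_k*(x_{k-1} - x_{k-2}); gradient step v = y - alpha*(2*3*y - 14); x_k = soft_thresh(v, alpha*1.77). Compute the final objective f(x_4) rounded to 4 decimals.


FISTA on f(x) = 3*x^2 - 14*x + 1.77*|x|
L = 6, alpha = 0.0868
Iteration 1: beta = 0.0, y = 2.8357 + 0.0*(2.8357 - 2.8357) = 2.8357
  grad(y) = 3.0142, v = y - alpha*grad = 2.5741
  prox(v) = soft_thresh(2.5741, 0.1536) = 2.4204
Iteration 2: beta = 0.3333, y = 2.4204 + 0.3333*(2.4204 - 2.8357) = 2.282
  grad(y) = -0.3079, v = y - alpha*grad = 2.3087
  prox(v) = soft_thresh(2.3087, 0.1536) = 2.1551
Iteration 3: beta = 0.5, y = 2.1551 + 0.5*(2.1551 - 2.4204) = 2.0224
  grad(y) = -1.8654, v = y - alpha*grad = 2.1844
  prox(v) = soft_thresh(2.1844, 0.1536) = 2.0307
Iteration 4: beta = 0.6, y = 2.0307 + 0.6*(2.0307 - 2.1551) = 1.9561
  grad(y) = -2.2635, v = y - alpha*grad = 2.1526
  prox(v) = soft_thresh(2.1526, 0.1536) = 1.9989
f(x_4) = 3*1.9989^2 - 14*1.9989 + 1.77*|1.9989| = -12.4597


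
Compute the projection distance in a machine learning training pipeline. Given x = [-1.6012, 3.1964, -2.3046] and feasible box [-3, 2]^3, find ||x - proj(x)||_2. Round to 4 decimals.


Project each component onto [-3, 2].
clip(-1.6012) = -1.6012, clip(3.1964) = 2.0, clip(-2.3046) = -2.3046
Projection = [-1.6012, 2.0, -2.3046]
Squared diffs: [0.0, 1.4314, 0.0]
Distance = sqrt(1.4314) = 1.1964


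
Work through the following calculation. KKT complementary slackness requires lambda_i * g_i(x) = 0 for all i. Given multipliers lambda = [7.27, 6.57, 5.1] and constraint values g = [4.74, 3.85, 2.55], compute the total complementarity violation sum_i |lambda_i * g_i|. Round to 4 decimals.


KKT complementary slackness check:
lambda_1 * g_1 = 7.27 * 4.74 = 34.4598
lambda_2 * g_2 = 6.57 * 3.85 = 25.2945
lambda_3 * g_3 = 5.1 * 2.55 = 13.005
Total violation = 34.4598 + 25.2945 + 13.005 = 72.7593


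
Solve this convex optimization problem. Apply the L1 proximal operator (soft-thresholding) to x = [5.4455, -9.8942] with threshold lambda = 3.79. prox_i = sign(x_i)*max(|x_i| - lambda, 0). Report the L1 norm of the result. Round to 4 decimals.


Soft-thresholding with lambda = 3.79:
prox(5.4455) = sign(5.4455)*max(|5.4455| - 3.79, 0) = 1.6555
prox(-9.8942) = sign(-9.8942)*max(|-9.8942| - 3.79, 0) = -6.1042
prox(x) = [1.6555, -6.1042]
||prox(x)||_1 = 1.6555 + 6.1042 = 7.7597


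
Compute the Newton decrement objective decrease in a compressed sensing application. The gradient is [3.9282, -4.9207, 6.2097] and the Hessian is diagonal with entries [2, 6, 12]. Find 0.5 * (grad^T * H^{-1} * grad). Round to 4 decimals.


Step 1: H is diagonal, so H^(-1) * g = [1.9641, -0.8201, 0.5175].
Step 2: g^T H^(-1) g = sum_i g_i^2 / H_ii
  = (3.9282)^2/2 + (-4.9207)^2/6 + (6.2097)^2/12
  = 7.7154 + 4.0355 + 3.2134 = 14.9643
Step 3: Objective decrease = 0.5 * g^T H^(-1) g = 7.4821


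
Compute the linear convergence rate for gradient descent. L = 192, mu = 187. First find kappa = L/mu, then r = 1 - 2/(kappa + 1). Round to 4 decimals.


Step 1: Compute the condition number.
kappa = L/mu = 192/187 = 1.0267
Step 2: Compute the convergence rate.
r = 1 - 2/(kappa + 1) = 1 - 2*mu/(L + mu) = (L - mu)/(L + mu) = 5/379 = 0.0132


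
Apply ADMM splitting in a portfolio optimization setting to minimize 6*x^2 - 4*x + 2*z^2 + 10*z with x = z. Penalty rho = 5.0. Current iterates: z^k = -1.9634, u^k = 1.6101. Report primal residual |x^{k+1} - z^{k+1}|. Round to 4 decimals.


ADMM iteration with rho = 5.0, z^k = -1.9634, u^k = 1.6101
Step 1: x-update.
Minimize 6*x^2 - 4*x + (5.0/2)*(x + 1.9634 + 1.6101)^2
FOC: (2*6 + 5.0)*x = 4 + 5.0*(-1.9634 - 1.6101)
x^{k+1} = -0.8157
Step 2: z-update.
Minimize 2*z^2 + 10*z + (5.0/2)*(-0.8157 - z + 1.6101)^2
FOC: (2*2 + 5.0)*z = -10 + 5.0*(-0.8157 + 1.6101)
z^{k+1} = -0.6698
Step 3: u-update.
u^{k+1} = 1.6101 - 0.8157 + 0.6698 = 1.4642
Step 4: Primal residual = |-0.8157 + 0.6698| = 0.1459


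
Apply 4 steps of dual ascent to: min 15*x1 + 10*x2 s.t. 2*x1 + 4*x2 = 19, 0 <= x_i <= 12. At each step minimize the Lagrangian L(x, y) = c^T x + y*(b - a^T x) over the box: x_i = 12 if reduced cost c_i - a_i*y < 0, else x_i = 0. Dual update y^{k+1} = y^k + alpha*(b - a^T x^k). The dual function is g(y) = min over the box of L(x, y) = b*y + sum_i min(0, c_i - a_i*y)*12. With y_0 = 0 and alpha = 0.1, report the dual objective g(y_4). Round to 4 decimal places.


Dual ascent for LP: min 15*x1 + 10*x2, 2*x1 + 4*x2 = 19, 0 <= x_i <= 12
Step 1: y^k = 0.0, reduced costs: (15.0, 10.0)
  x^k = (0.0, 0.0), subgradient = b - a^T x = 19.0
  y^{k+1} = 0.0 + 0.1*19.0 = 1.9
Step 2: y^k = 1.9, reduced costs: (11.2, 2.4)
  x^k = (0.0, 0.0), subgradient = b - a^T x = 19.0
  y^{k+1} = 1.9 + 0.1*19.0 = 3.8
Step 3: y^k = 3.8, reduced costs: (7.4, -5.2)
  x^k = (0.0, 12.0), subgradient = b - a^T x = -29.0
  y^{k+1} = 3.8 + 0.1*-29.0 = 0.9
Step 4: y^k = 0.9, reduced costs: (13.2, 6.4)
  x^k = (0.0, 0.0), subgradient = b - a^T x = 19.0
  y^{k+1} = 0.9 + 0.1*19.0 = 2.8
Dual objective at y_4 = 2.8: reduced costs (9.4, -1.2), box minimizer x = (0.0, 12.0)
g(y_4) = b*y + (c1 - a1*y)*x1 + (c2 - a2*y)*x2 = 19*2.8 + 9.4*0.0 + (-1.2)*12.0 = 53.2 + 0.0 - 14.4 = 38.8


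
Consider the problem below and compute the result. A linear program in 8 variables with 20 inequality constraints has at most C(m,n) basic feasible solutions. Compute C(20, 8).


Each vertex corresponds to some choice of n active constraints out of m, so the number of vertices is at most C(m, n) = m! / (n!(m-n)!).
m = 20, n = 8
Numerator: 20 * 19 * 18 * 17 * 16 * 15 * 14 * 13
Denominator: 8! = 40320
C(20, 8) = 125970


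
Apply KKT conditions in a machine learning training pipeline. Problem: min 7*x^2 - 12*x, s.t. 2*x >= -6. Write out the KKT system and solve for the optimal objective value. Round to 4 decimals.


Step 1: Try lambda = 0 (constraint inactive).
Stationarity: 2*7*x - 12 = 0
x* = 12/(2*7) = 6/7 = 0.8571 (rounded; the exact value 6/7 is used below)
Check constraint: 2*0.8571 = 1.7142 >= -6 -- satisfied.
Step 2: Compute optimal value.
f(x*) = 7*(6/7)^2 - 12*(6/7) = -5.1429


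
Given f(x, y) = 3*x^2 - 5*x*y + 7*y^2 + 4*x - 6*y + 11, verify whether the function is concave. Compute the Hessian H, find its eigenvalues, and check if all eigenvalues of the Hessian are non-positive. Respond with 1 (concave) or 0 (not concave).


The Hessian of f(x,y) = 3*x^2 - 5*x*y + 7*y^2 + 4*x - 6*y + 11 is:
H = [[6, -5], [-5, 14]]
Trace = 6 + 14 = 20
Determinant = 6*14 - (-5)^2 = 59
Discriminant = (20)^2 - 4*59 = 164.0
Eigenvalues: lambda_1 = 3.5969, lambda_2 = 16.4031
The function is not concave.

0


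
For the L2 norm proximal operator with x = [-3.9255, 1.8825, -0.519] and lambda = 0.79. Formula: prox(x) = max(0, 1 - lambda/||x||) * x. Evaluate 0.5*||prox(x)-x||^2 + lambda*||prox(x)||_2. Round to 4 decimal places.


Step 1: Compute ||x||.
||x|| = 4.3844
Step 2: Compute scaling factor.
scale = max(0, 1 - 0.79/4.3844) = 0.8198
Step 3: prox(x) = [-3.2182, 1.5433, -0.4255]
||prox(x)|| = 3.5944
Step 4: Proximal objective.
0.5*||prox-x||^2 = 0.3121
lambda*||prox|| = 2.8396
Total = 3.1516


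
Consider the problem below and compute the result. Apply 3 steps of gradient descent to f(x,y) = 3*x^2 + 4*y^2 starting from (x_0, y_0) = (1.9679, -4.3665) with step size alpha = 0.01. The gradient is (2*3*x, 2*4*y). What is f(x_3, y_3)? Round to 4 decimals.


Gradient descent on f(x,y) = 3*x^2 + 4*y^2.
Starting point: (1.9679, -4.3665), alpha = 0.01
Step 1: grad_x = 2*3*1.9679 = 11.8074, grad_y = 2*4*-4.3665 = -34.932
  x_1 = 1.9679 - 0.01*11.8074 = 1.8498
  y_1 = -4.3665 - 0.01*-34.932 = -4.0172
Step 2: grad_x = 2*3*1.8498 = 11.099, grad_y = 2*4*-4.0172 = -32.1374
  x_2 = 1.8498 - 0.01*11.099 = 1.7388
  y_2 = -4.0172 - 0.01*-32.1374 = -3.6958
Step 3: grad_x = 2*3*1.7388 = 10.433, grad_y = 2*4*-3.6958 = -29.5664
  x_3 = 1.7388 - 0.01*10.433 = 1.6345
  y_3 = -3.6958 - 0.01*-29.5664 = -3.4001
f(1.6345, -3.4001) = 3*1.6345^2 + 4*(-3.4001)^2 = 54.2587


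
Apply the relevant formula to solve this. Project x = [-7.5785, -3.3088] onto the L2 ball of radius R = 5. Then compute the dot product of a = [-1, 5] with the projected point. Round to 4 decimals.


Step 1: Compute ||x|| (intermediates to 6 decimals).
||x|| = sqrt((-7.5785)^2 + (-3.3088)^2) = 8.26933
Step 2: Project.
Since ||x|| > R, scale = R/||x|| = 5/8.26933 = 0.604644, proj(x) = scale * x
proj(x) = [-4.582295, -2.000646]
Step 3: Dot product.
a^T * proj(x) = -1*(-4.582295) + 5*(-2.000646) = -5.4209


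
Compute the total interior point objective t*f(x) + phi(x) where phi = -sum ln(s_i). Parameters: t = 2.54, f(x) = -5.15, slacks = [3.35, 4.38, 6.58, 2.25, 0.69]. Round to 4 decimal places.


Step 1: Compute log-barrier.
ln values: [1.209, 1.477, 1.884, 0.8109, -0.3711]
phi = -(1.209 + 1.477 + 1.884 + 0.8109 - 0.3711) = -5.0099
Step 2: Compute augmented objective.
t*f(x) = 2.54*-5.15 = -13.081
Total = -13.081 - 5.0099 = -18.0909


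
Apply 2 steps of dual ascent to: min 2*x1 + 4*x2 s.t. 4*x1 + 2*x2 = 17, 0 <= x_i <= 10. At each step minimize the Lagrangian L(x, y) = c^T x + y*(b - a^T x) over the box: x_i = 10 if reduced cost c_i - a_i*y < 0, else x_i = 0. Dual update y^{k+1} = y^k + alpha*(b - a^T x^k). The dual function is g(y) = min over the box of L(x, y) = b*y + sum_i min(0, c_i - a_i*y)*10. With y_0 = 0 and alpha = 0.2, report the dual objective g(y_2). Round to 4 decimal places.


Dual ascent for LP: min 2*x1 + 4*x2, 4*x1 + 2*x2 = 17, 0 <= x_i <= 10
Step 1: y^k = 0.0, reduced costs: (2.0, 4.0)
  x^k = (0.0, 0.0), subgradient = b - a^T x = 17.0
  y^{k+1} = 0.0 + 0.2*17.0 = 3.4
Step 2: y^k = 3.4, reduced costs: (-11.6, -2.8)
  x^k = (10.0, 10.0), subgradient = b - a^T x = -43.0
  y^{k+1} = 3.4 + 0.2*-43.0 = -5.2
Dual objective at y_2 = -5.2: reduced costs (22.8, 14.4), box minimizer x = (0.0, 0.0)
g(y_2) = b*y + (c1 - a1*y)*x1 + (c2 - a2*y)*x2 = 17*(-5.2) + 22.8*0.0 + 14.4*0.0 = -88.4 + 0.0 + 0.0 = -88.4


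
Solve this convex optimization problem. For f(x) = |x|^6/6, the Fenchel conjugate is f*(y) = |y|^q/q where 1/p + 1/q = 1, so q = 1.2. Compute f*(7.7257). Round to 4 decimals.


The conjugate exponent q satisfies 1/p + 1/q = 1.
p = 6, so q = 6/(6 - 1) = 1.2
|y|^q = 7.7257^1.2 = 11.6285
f*(7.7257) = 11.6285 / 1.2 = 9.6905


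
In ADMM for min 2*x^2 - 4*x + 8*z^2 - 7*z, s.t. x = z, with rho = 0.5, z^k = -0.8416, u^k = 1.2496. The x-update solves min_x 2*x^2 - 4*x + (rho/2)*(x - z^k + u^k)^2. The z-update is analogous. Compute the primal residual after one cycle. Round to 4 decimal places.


ADMM iteration with rho = 0.5, z^k = -0.8416, u^k = 1.2496
Step 1: x-update.
Minimize 2*x^2 - 4*x + (0.5/2)*(x + 0.8416 + 1.2496)^2
FOC: (2*2 + 0.5)*x = 4 + 0.5*(-0.8416 - 1.2496)
x^{k+1} = 0.6565
Step 2: z-update.
Minimize 8*z^2 - 7*z + (0.5/2)*(0.6565 - z + 1.2496)^2
FOC: (2*8 + 0.5)*z = 7 + 0.5*(0.6565 + 1.2496)
z^{k+1} = 0.482
Step 3: u-update.
u^{k+1} = 1.2496 + 0.6565 - 0.482 = 1.4241
Step 4: Primal residual = |0.6565 - 0.482| = 0.1745


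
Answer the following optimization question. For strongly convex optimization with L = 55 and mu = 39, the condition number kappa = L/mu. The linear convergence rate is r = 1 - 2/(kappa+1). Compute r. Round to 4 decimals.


Step 1: Compute the condition number.
kappa = L/mu = 55/39 = 1.4103
Step 2: Compute the convergence rate.
r = 1 - 2/(kappa + 1) = 1 - 2*mu/(L + mu) = (L - mu)/(L + mu) = 16/94 = 0.1702


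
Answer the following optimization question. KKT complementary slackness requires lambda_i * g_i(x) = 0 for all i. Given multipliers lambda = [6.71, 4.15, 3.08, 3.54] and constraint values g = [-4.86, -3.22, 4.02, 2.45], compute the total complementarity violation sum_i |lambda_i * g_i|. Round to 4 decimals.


KKT complementary slackness check:
lambda_1 * g_1 = 6.71 * -4.86 = -32.6106
lambda_2 * g_2 = 4.15 * -3.22 = -13.363
lambda_3 * g_3 = 3.08 * 4.02 = 12.3816
lambda_4 * g_4 = 3.54 * 2.45 = 8.673
Total violation = 32.6106 + 13.363 + 12.3816 + 8.673 = 67.0282


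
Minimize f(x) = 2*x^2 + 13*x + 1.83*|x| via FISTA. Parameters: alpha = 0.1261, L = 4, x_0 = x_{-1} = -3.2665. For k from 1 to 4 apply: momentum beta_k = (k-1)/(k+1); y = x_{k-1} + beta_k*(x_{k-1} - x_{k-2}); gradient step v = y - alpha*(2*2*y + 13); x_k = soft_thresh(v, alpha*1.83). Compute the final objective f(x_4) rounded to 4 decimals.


FISTA on f(x) = 2*x^2 + 13*x + 1.83*|x|
L = 4, alpha = 0.1261
Iteration 1: beta = 0.0, y = -3.2665 + 0.0*(-3.2665 + 3.2665) = -3.2665
  grad(y) = -0.066, v = y - alpha*grad = -3.2582
  prox(v) = soft_thresh(-3.2582, 0.2308) = -3.0274
Iteration 2: beta = 0.3333, y = -3.0274 + 0.3333*(-3.0274 + 3.2665) = -2.9477
  grad(y) = 1.2091, v = y - alpha*grad = -3.1002
  prox(v) = soft_thresh(-3.1002, 0.2308) = -2.8694
Iteration 3: beta = 0.5, y = -2.8694 + 0.5*(-2.8694 + 3.0274) = -2.7904
  grad(y) = 1.8383, v = y - alpha*grad = -3.0222
  prox(v) = soft_thresh(-3.0222, 0.2308) = -2.7915
Iteration 4: beta = 0.6, y = -2.7915 + 0.6*(-2.7915 + 2.8694) = -2.7447
  grad(y) = 2.0212, v = y - alpha*grad = -2.9996
  prox(v) = soft_thresh(-2.9996, 0.2308) = -2.7688
f(x_4) = 2*(-2.7688)^2 + 13*(-2.7688) + 1.83*|-2.7688| = -15.595


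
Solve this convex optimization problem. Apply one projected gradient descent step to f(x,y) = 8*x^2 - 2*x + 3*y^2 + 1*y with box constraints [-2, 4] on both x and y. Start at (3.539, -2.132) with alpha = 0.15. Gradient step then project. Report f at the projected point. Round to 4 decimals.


Step 1: Compute gradient at (3.539, -2.132).
grad_x = 2*8*3.539 - 2 = 54.624
grad_y = 2*3*-2.132 + 1 = -11.792
Step 2: Gradient step.
x_raw = 3.539 - 0.15*54.624 = -4.6546
y_raw = -2.132 - 0.15*-11.792 = -0.3632
Step 3: Project onto [-2, 4].
x_proj = clip(-4.6546) = -2.0
y_proj = clip(-0.3632) = -0.3632
Step 4: Evaluate f.
f(-2.0, -0.3632) = 36.0325


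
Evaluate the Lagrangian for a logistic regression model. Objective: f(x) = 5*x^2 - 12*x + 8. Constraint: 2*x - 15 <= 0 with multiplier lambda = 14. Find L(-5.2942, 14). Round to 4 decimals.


Step 1: Evaluate f(x).
f(-5.2942) = 5*(-5.2942)^2 - 12*(-5.2942) + 8 = 211.6732
Step 2: Evaluate g(x).
g(-5.2942) = 2*-5.2942 - 15 = -25.5884
Step 3: Compute Lagrangian.
L = 211.6732 + 14*-25.5884 = -146.5644


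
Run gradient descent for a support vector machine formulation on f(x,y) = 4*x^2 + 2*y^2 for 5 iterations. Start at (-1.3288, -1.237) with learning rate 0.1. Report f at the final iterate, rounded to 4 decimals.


Gradient descent on f(x,y) = 4*x^2 + 2*y^2.
Starting point: (-1.3288, -1.237), alpha = 0.1
Step 1: grad_x = 2*4*-1.3288 = -10.6304, grad_y = 2*2*-1.237 = -4.948
  x_1 = -1.3288 - 0.1*-10.6304 = -0.2658
  y_1 = -1.237 - 0.1*-4.948 = -0.7422
Step 2: grad_x = 2*4*-0.2658 = -2.1261, grad_y = 2*2*-0.7422 = -2.9688
  x_2 = -0.2658 - 0.1*-2.1261 = -0.0532
  y_2 = -0.7422 - 0.1*-2.9688 = -0.4453
Step 3: grad_x = 2*4*-0.0532 = -0.4252, grad_y = 2*2*-0.4453 = -1.7813
  x_3 = -0.0532 - 0.1*-0.4252 = -0.0106
  y_3 = -0.4453 - 0.1*-1.7813 = -0.2672
Step 4: grad_x = 2*4*-0.0106 = -0.085, grad_y = 2*2*-0.2672 = -1.0688
  x_4 = -0.0106 - 0.1*-0.085 = -0.0021
  y_4 = -0.2672 - 0.1*-1.0688 = -0.1603
Step 5: grad_x = 2*4*-0.0021 = -0.017, grad_y = 2*2*-0.1603 = -0.6413
  x_5 = -0.0021 - 0.1*-0.017 = -0.0004
  y_5 = -0.1603 - 0.1*-0.6413 = -0.0962
f(-0.0004, -0.0962) = 4*(-0.0004)^2 + 2*(-0.0962)^2 = 0.0185


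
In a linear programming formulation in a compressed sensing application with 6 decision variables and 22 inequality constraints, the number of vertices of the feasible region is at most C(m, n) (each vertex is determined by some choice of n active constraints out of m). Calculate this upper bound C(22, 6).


Each vertex corresponds to some choice of n active constraints out of m, so the number of vertices is at most C(m, n) = m! / (n!(m-n)!).
m = 22, n = 6
Numerator: 22 * 21 * 20 * 19 * 18 * 17
Denominator: 6! = 720
C(22, 6) = 74613


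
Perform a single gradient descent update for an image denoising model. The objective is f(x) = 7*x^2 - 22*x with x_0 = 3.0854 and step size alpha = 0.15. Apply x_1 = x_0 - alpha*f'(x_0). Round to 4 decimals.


We compute the gradient at x_0 and apply the update.
f'(x) = 14*x - 22
f'(3.0854) = 14*3.0854 - 22 = 21.1956
x_1 = 3.0854 - 0.15*21.1956 = -0.0939


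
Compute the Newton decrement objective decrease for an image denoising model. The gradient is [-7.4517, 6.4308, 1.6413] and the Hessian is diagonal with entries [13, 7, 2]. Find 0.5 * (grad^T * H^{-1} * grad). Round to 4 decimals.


Step 1: H is diagonal, so H^(-1) * g = [-0.5732, 0.9187, 0.8207].
Step 2: g^T H^(-1) g = sum_i g_i^2 / H_ii
  = (-7.4517)^2/13 + (6.4308)^2/7 + (1.6413)^2/2
  = 4.2714 + 5.9079 + 1.3469 = 11.5262
Step 3: Objective decrease = 0.5 * g^T H^(-1) g = 5.7631


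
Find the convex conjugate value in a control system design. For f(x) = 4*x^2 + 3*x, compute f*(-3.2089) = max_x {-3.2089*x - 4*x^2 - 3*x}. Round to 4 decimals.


f*(y) = sup_x {y*x - a*x^2 - b*x} = sup_x {(y-b)*x - a*x^2}
FOC: (y - b) - 2a*x = 0 => x* = (y - b)/(2a)
x* = (-3.2089 - 3)/(2*4) = -0.7761
f*(-3.2089) = (y-b)^2/(4a) = (-3.2089 - 3)^2/(4*4)
= 38.5504/16 = 2.4094


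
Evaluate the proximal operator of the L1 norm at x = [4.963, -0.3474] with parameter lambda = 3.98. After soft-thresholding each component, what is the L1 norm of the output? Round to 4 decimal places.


Soft-thresholding with lambda = 3.98:
prox(4.963) = sign(4.963)*max(|4.963| - 3.98, 0) = 0.983
prox(-0.3474) = sign(-0.3474)*max(|-0.3474| - 3.98, 0) = 0.0
prox(x) = [0.983, 0.0]
||prox(x)||_1 = 0.983 + 0.0 = 0.983


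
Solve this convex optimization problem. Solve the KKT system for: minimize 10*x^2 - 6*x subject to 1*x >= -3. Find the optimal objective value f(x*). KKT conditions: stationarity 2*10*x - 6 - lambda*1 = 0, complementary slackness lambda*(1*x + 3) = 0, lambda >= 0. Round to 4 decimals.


Step 1: Try lambda = 0 (constraint inactive).
Stationarity: 2*10*x - 6 = 0
x* = 6/(2*10) = 0.3
Check constraint: 1*0.3 = 0.3 >= -3 -- satisfied.
Step 2: Compute optimal value.
f(x*) = 10*0.3^2 - 6*0.3 = -0.9


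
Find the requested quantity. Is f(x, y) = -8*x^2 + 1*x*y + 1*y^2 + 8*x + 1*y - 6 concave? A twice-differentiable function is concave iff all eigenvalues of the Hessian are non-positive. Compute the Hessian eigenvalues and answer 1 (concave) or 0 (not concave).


The Hessian of f(x,y) = -8*x^2 + 1*x*y + 1*y^2 + 8*x + 1*y - 6 is:
H = [[-16, 1], [1, 2]]
Trace = -16 + 2 = -14
Determinant = -16*2 - (1)^2 = -33
Discriminant = (-14)^2 - 4*-33 = 328.0
Eigenvalues: lambda_1 = -16.0554, lambda_2 = 2.0554
The function is not concave.

0


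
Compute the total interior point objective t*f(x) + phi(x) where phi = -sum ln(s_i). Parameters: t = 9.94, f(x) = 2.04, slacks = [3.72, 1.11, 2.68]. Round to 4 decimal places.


Step 1: Compute log-barrier.
ln values: [1.3137, 0.1044, 0.9858]
phi = -(1.3137 + 0.1044 + 0.9858) = -2.4039
Step 2: Compute augmented objective.
t*f(x) = 9.94*2.04 = 20.2776
Total = 20.2776 - 2.4039 = 17.8737


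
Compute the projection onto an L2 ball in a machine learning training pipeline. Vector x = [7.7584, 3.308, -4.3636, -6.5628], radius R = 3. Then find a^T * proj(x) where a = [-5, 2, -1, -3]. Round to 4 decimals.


Step 1: Compute ||x|| (intermediates to 6 decimals).
||x|| = sqrt(7.7584^2 + 3.308^2 + (-4.3636)^2 + (-6.5628)^2) = 11.543266
Step 2: Project.
Since ||x|| > R, scale = R/||x|| = 3/11.543266 = 0.259892, proj(x) = scale * x
proj(x) = [2.016346, 0.859723, -1.134065, -1.705619]
Step 3: Dot product.
a^T * proj(x) = -5*2.016346 + 2*0.859723 - 1*(-1.134065) - 3*(-1.705619) = -2.1114


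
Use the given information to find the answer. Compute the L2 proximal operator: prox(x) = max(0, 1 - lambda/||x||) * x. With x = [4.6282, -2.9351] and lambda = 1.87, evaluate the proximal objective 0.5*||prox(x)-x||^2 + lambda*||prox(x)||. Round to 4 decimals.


Step 1: Compute ||x||.
||x|| = 5.4804
Step 2: Compute scaling factor.
scale = max(0, 1 - 1.87/5.4804) = 0.6588
Step 3: prox(x) = [3.049, -1.9336]
||prox(x)|| = 3.6104
Step 4: Proximal objective.
0.5*||prox-x||^2 = 1.7485
lambda*||prox|| = 6.7514
Total = 8.4999


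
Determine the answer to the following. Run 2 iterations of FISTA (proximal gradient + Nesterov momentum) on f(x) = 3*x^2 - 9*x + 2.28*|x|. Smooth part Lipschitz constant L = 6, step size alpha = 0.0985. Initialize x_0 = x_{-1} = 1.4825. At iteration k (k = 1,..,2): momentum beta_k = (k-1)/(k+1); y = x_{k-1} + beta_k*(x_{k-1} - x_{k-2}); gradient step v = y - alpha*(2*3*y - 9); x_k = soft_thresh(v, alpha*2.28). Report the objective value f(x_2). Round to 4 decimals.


FISTA on f(x) = 3*x^2 - 9*x + 2.28*|x|
L = 6, alpha = 0.0985
Iteration 1: beta = 0.0, y = 1.4825 + 0.0*(1.4825 - 1.4825) = 1.4825
  grad(y) = -0.105, v = y - alpha*grad = 1.4928
  prox(v) = soft_thresh(1.4928, 0.2246) = 1.2683
Iteration 2: beta = 0.3333, y = 1.2683 + 0.3333*(1.2683 - 1.4825) = 1.1969
  grad(y) = -1.8189, v = y - alpha*grad = 1.376
  prox(v) = soft_thresh(1.376, 0.2246) = 1.1514
f(x_2) = 3*1.1514^2 - 9*1.1514 + 2.28*|1.1514| = -3.7602


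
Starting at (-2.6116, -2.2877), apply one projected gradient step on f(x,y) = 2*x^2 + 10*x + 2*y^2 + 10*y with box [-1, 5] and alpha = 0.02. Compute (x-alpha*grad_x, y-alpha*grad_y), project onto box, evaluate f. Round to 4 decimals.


Step 1: Compute gradient at (-2.6116, -2.2877).
grad_x = 2*2*-2.6116 + 10 = -0.4464
grad_y = 2*2*-2.2877 + 10 = 0.8492
Step 2: Gradient step.
x_raw = -2.6116 - 0.02*-0.4464 = -2.6027
y_raw = -2.2877 - 0.02*0.8492 = -2.3047
Step 3: Project onto [-1, 5].
x_proj = clip(-2.6027) = -1.0
y_proj = clip(-2.3047) = -1.0
Step 4: Evaluate f.
f(-1.0, -1.0) = -16.0


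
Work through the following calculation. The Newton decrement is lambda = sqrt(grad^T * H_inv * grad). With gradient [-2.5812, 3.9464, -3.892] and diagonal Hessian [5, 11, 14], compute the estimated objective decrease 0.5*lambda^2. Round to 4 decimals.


Step 1: H is diagonal, so H^(-1) * g = [-0.5162, 0.3588, -0.278].
Step 2: g^T H^(-1) g = sum_i g_i^2 / H_ii
  = (-2.5812)^2/5 + (3.9464)^2/11 + (-3.892)^2/14
  = 1.3325 + 1.4158 + 1.082 = 3.8303
Step 3: Objective decrease = 0.5 * g^T H^(-1) g = 1.9152


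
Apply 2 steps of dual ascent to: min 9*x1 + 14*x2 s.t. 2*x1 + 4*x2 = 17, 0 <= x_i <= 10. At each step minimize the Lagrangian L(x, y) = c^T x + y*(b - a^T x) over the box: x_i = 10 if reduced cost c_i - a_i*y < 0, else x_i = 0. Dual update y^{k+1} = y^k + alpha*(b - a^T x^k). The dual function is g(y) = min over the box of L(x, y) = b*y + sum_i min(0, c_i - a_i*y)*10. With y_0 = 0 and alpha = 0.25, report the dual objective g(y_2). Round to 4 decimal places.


Dual ascent for LP: min 9*x1 + 14*x2, 2*x1 + 4*x2 = 17, 0 <= x_i <= 10
Step 1: y^k = 0.0, reduced costs: (9.0, 14.0)
  x^k = (0.0, 0.0), subgradient = b - a^T x = 17.0
  y^{k+1} = 0.0 + 0.25*17.0 = 4.25
Step 2: y^k = 4.25, reduced costs: (0.5, -3.0)
  x^k = (0.0, 10.0), subgradient = b - a^T x = -23.0
  y^{k+1} = 4.25 + 0.25*-23.0 = -1.5
Dual objective at y_2 = -1.5: reduced costs (12.0, 20.0), box minimizer x = (0.0, 0.0)
g(y_2) = b*y + (c1 - a1*y)*x1 + (c2 - a2*y)*x2 = 17*(-1.5) + 12.0*0.0 + 20.0*0.0 = -25.5 + 0.0 + 0.0 = -25.5


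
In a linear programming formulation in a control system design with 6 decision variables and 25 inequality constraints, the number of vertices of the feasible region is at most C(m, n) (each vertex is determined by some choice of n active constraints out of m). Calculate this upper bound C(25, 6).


Each vertex corresponds to some choice of n active constraints out of m, so the number of vertices is at most C(m, n) = m! / (n!(m-n)!).
m = 25, n = 6
Numerator: 25 * 24 * 23 * 22 * 21 * 20
Denominator: 6! = 720
C(25, 6) = 177100


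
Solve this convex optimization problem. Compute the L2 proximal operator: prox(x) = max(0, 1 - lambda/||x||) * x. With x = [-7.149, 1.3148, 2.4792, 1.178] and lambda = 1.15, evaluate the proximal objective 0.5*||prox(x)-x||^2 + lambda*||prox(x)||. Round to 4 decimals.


Step 1: Compute ||x||.
||x|| = 7.7699
Step 2: Compute scaling factor.
scale = max(0, 1 - 1.15/7.7699) = 0.852
Step 3: prox(x) = [-6.0909, 1.1202, 2.1123, 1.0036]
||prox(x)|| = 6.6199
Step 4: Proximal objective.
0.5*||prox-x||^2 = 0.6613
lambda*||prox|| = 7.6129
Total = 8.2741


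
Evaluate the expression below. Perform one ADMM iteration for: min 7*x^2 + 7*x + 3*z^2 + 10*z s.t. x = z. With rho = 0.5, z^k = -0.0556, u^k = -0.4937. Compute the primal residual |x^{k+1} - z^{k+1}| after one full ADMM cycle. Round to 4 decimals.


ADMM iteration with rho = 0.5, z^k = -0.0556, u^k = -0.4937
Step 1: x-update.
Minimize 7*x^2 + 7*x + (0.5/2)*(x + 0.0556 - 0.4937)^2
FOC: (2*7 + 0.5)*x = -7 + 0.5*(-0.0556 + 0.4937)
x^{k+1} = -0.4677
Step 2: z-update.
Minimize 3*z^2 + 10*z + (0.5/2)*(-0.4677 - z - 0.4937)^2
FOC: (2*3 + 0.5)*z = -10 + 0.5*(-0.4677 - 0.4937)
z^{k+1} = -1.6124
Step 3: u-update.
u^{k+1} = -0.4937 - 0.4677 + 1.6124 = 0.6511
Step 4: Primal residual = |-0.4677 + 1.6124| = 1.1448


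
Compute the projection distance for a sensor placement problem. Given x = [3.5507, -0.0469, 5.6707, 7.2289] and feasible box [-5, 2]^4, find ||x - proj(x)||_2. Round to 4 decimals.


Project each component onto [-5, 2].
clip(3.5507) = 2.0, clip(-0.0469) = -0.0469, clip(5.6707) = 2.0, clip(7.2289) = 2.0
Projection = [2.0, -0.0469, 2.0, 2.0]
Squared diffs: [2.4047, 0.0, 13.474, 27.3414]
Distance = sqrt(43.2201) = 6.5742


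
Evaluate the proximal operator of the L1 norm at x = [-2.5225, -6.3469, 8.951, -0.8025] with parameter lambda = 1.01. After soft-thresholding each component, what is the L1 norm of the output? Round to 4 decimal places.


Soft-thresholding with lambda = 1.01:
prox(-2.5225) = sign(-2.5225)*max(|-2.5225| - 1.01, 0) = -1.5125
prox(-6.3469) = sign(-6.3469)*max(|-6.3469| - 1.01, 0) = -5.3369
prox(8.951) = sign(8.951)*max(|8.951| - 1.01, 0) = 7.941
prox(-0.8025) = sign(-0.8025)*max(|-0.8025| - 1.01, 0) = 0.0
prox(x) = [-1.5125, -5.3369, 7.941, 0.0]
||prox(x)||_1 = 1.5125 + 5.3369 + 7.941 + 0.0 = 14.7904


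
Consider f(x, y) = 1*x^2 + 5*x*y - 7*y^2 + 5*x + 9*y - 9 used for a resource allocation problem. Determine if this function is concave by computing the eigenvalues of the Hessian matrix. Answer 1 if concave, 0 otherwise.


The Hessian of f(x,y) = 1*x^2 + 5*x*y - 7*y^2 + 5*x + 9*y - 9 is:
H = [[2, 5], [5, -14]]
Trace = 2 - 14 = -12
Determinant = 2*-14 - (5)^2 = -53
Discriminant = (-12)^2 - 4*-53 = 356.0
Eigenvalues: lambda_1 = -15.434, lambda_2 = 3.434
The function is not concave.

0


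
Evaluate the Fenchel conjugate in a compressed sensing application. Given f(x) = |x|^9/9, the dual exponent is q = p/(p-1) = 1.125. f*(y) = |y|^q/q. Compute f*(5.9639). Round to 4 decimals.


The conjugate exponent q satisfies 1/p + 1/q = 1.
p = 9, so q = 9/(9 - 1) = 1.125
|y|^q = 5.9639^1.125 = 7.4554
f*(5.9639) = 7.4554 / 1.125 = 6.627


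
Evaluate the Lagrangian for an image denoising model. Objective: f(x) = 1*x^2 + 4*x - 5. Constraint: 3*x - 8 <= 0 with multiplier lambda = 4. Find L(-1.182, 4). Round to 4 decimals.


Step 1: Evaluate f(x).
f(-1.182) = 1*(-1.182)^2 + 4*(-1.182) - 5 = -8.3309
Step 2: Evaluate g(x).
g(-1.182) = 3*-1.182 - 8 = -11.546
Step 3: Compute Lagrangian.
L = -8.3309 + 4*-11.546 = -54.5149


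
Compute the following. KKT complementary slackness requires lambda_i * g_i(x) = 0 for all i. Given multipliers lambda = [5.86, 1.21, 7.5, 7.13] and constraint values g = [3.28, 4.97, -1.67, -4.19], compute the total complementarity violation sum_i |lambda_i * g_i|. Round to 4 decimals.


KKT complementary slackness check:
lambda_1 * g_1 = 5.86 * 3.28 = 19.2208
lambda_2 * g_2 = 1.21 * 4.97 = 6.0137
lambda_3 * g_3 = 7.5 * -1.67 = -12.525
lambda_4 * g_4 = 7.13 * -4.19 = -29.8747
Total violation = 19.2208 + 6.0137 + 12.525 + 29.8747 = 67.6342


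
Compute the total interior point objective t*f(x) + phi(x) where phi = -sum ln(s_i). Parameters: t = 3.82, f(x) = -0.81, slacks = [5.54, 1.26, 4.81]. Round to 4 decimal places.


Step 1: Compute log-barrier.
ln values: [1.712, 0.2311, 1.5707]
phi = -(1.712 + 0.2311 + 1.5707) = -3.5138
Step 2: Compute augmented objective.
t*f(x) = 3.82*-0.81 = -3.0942
Total = -3.0942 - 3.5138 = -6.608


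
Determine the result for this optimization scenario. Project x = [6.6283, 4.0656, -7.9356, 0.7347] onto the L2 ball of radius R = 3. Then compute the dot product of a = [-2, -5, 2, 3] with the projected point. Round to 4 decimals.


Step 1: Compute ||x|| (intermediates to 6 decimals).
||x|| = sqrt(6.6283^2 + 4.0656^2 + (-7.9356)^2 + 0.7347^2) = 11.134496
Step 2: Project.
Since ||x|| > R, scale = R/||x|| = 3/11.134496 = 0.269433, proj(x) = scale * x
proj(x) = [1.785883, 1.095407, -2.138113, 0.197952]
Step 3: Dot product.
a^T * proj(x) = -2*1.785883 - 5*1.095407 + 2*(-2.138113) + 3*0.197952 = -12.7312


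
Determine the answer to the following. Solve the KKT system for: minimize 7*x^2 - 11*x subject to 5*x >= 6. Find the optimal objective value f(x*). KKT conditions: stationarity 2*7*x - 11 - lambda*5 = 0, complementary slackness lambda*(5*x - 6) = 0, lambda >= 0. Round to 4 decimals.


Step 1: Try lambda = 0 (constraint inactive).
x_unc = 11/(2*7) = 0.7857
Check: 5*0.7857 = 3.9285 < 6 -- violated!
Step 2: Constraint must be active: 5*x = 6
x* = 6/5 = 1.2
lambda = (2*7*1.2 - 11)/5 = 1.16
Step 3: Compute optimal value.
f(x*) = 7*1.2^2 - 11*1.2 = -3.12


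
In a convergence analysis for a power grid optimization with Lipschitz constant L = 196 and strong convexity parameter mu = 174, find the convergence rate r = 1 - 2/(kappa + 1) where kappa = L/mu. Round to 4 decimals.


Step 1: Compute the condition number.
kappa = L/mu = 196/174 = 1.1264
Step 2: Compute the convergence rate.
r = 1 - 2/(kappa + 1) = 1 - 2*mu/(L + mu) = (L - mu)/(L + mu) = 22/370 = 0.0595


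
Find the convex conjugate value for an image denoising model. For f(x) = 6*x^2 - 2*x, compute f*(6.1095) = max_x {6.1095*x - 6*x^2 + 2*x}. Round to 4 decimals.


f*(y) = sup_x {y*x - a*x^2 - b*x} = sup_x {(y-b)*x - a*x^2}
FOC: (y - b) - 2a*x = 0 => x* = (y - b)/(2a)
x* = (6.1095 + 2)/(2*6) = 0.6758
f*(6.1095) = (y-b)^2/(4a) = (6.1095 + 2)^2/(4*6)
= 65.764/24 = 2.7402


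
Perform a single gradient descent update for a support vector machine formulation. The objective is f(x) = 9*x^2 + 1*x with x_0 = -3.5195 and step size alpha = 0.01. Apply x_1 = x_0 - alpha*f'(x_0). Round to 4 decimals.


We compute the gradient at x_0 and apply the update.
f'(x) = 18*x + 1
f'(-3.5195) = 18*-3.5195 + 1 = -62.351
x_1 = -3.5195 - 0.01*-62.351 = -2.896


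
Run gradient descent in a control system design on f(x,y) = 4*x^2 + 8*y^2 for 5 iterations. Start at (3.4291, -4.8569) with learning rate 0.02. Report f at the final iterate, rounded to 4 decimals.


Gradient descent on f(x,y) = 4*x^2 + 8*y^2.
Starting point: (3.4291, -4.8569), alpha = 0.02
Step 1: grad_x = 2*4*3.4291 = 27.4328, grad_y = 2*8*-4.8569 = -77.7104
  x_1 = 3.4291 - 0.02*27.4328 = 2.8804
  y_1 = -4.8569 - 0.02*-77.7104 = -3.3027
Step 2: grad_x = 2*4*2.8804 = 23.0436, grad_y = 2*8*-3.3027 = -52.8431
  x_2 = 2.8804 - 0.02*23.0436 = 2.4196
  y_2 = -3.3027 - 0.02*-52.8431 = -2.2458
Step 3: grad_x = 2*4*2.4196 = 19.3566, grad_y = 2*8*-2.2458 = -35.9333
  x_3 = 2.4196 - 0.02*19.3566 = 2.0324
  y_3 = -2.2458 - 0.02*-35.9333 = -1.5272
Step 4: grad_x = 2*4*2.0324 = 16.2595, grad_y = 2*8*-1.5272 = -24.4346
  x_4 = 2.0324 - 0.02*16.2595 = 1.7073
  y_4 = -1.5272 - 0.02*-24.4346 = -1.0385
Step 5: grad_x = 2*4*1.7073 = 13.658, grad_y = 2*8*-1.0385 = -16.6156
  x_5 = 1.7073 - 0.02*13.658 = 1.4341
  y_5 = -1.0385 - 0.02*-16.6156 = -0.7062
f(1.4341, -0.7062) = 4*1.4341^2 + 8*(-0.7062)^2 = 12.2158


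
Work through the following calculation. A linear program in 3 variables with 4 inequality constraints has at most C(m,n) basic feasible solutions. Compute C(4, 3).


Each vertex corresponds to some choice of n active constraints out of m, so the number of vertices is at most C(m, n) = m! / (n!(m-n)!).
m = 4, n = 3
Numerator: 4 * 3 * 2
Denominator: 3! = 6
C(4, 3) = 4


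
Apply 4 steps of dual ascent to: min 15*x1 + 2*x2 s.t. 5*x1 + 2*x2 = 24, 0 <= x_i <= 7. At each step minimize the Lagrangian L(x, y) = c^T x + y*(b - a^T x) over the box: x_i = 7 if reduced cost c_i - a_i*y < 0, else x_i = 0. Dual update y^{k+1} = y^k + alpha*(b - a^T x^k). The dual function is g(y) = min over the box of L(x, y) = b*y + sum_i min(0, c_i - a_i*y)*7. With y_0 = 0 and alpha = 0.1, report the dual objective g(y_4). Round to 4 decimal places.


Dual ascent for LP: min 15*x1 + 2*x2, 5*x1 + 2*x2 = 24, 0 <= x_i <= 7
Step 1: y^k = 0.0, reduced costs: (15.0, 2.0)
  x^k = (0.0, 0.0), subgradient = b - a^T x = 24.0
  y^{k+1} = 0.0 + 0.1*24.0 = 2.4
Step 2: y^k = 2.4, reduced costs: (3.0, -2.8)
  x^k = (0.0, 7.0), subgradient = b - a^T x = 10.0
  y^{k+1} = 2.4 + 0.1*10.0 = 3.4
Step 3: y^k = 3.4, reduced costs: (-2.0, -4.8)
  x^k = (7.0, 7.0), subgradient = b - a^T x = -25.0
  y^{k+1} = 3.4 + 0.1*-25.0 = 0.9
Step 4: y^k = 0.9, reduced costs: (10.5, 0.2)
  x^k = (0.0, 0.0), subgradient = b - a^T x = 24.0
  y^{k+1} = 0.9 + 0.1*24.0 = 3.3
Dual objective at y_4 = 3.3: reduced costs (-1.5, -4.6), box minimizer x = (7.0, 7.0)
g(y_4) = b*y + (c1 - a1*y)*x1 + (c2 - a2*y)*x2 = 24*3.3 + (-1.5)*7.0 + (-4.6)*7.0 = 79.2 - 10.5 - 32.2 = 36.5


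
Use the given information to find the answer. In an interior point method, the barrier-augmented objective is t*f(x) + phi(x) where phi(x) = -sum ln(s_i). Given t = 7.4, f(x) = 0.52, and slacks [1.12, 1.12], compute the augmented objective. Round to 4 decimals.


Step 1: Compute log-barrier.
ln values: [0.1133, 0.1133]
phi = -(0.1133 + 0.1133) = -0.2267
Step 2: Compute augmented objective.
t*f(x) = 7.4*0.52 = 3.848
Total = 3.848 - 0.2267 = 3.6213


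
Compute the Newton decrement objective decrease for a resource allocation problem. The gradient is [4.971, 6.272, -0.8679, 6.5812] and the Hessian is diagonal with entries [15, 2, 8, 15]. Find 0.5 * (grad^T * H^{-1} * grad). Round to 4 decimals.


Step 1: H is diagonal, so H^(-1) * g = [0.3314, 3.136, -0.1085, 0.4387].
Step 2: g^T H^(-1) g = sum_i g_i^2 / H_ii
  = (4.971)^2/15 + (6.272)^2/2 + (-0.8679)^2/8 + (6.5812)^2/15
  = 1.6474 + 19.669 + 0.0942 + 2.8875 = 24.298
Step 3: Objective decrease = 0.5 * g^T H^(-1) g = 12.149


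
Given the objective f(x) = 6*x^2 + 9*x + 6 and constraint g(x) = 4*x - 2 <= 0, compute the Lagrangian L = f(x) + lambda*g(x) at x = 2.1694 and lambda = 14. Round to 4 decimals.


Step 1: Evaluate f(x).
f(2.1694) = 6*2.1694^2 + 9*2.1694 + 6 = 53.7624
Step 2: Evaluate g(x).
g(2.1694) = 4*2.1694 - 2 = 6.6776
Step 3: Compute Lagrangian.
L = 53.7624 + 14*6.6776 = 147.2488


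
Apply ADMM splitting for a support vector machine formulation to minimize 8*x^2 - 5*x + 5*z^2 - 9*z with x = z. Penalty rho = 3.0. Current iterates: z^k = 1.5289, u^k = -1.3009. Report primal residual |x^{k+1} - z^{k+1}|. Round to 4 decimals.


ADMM iteration with rho = 3.0, z^k = 1.5289, u^k = -1.3009
Step 1: x-update.
Minimize 8*x^2 - 5*x + (3.0/2)*(x - 1.5289 - 1.3009)^2
FOC: (2*8 + 3.0)*x = 5 + 3.0*(1.5289 + 1.3009)
x^{k+1} = 0.71
Step 2: z-update.
Minimize 5*z^2 - 9*z + (3.0/2)*(0.71 - z - 1.3009)^2
FOC: (2*5 + 3.0)*z = 9 + 3.0*(0.71 - 1.3009)
z^{k+1} = 0.5559
Step 3: u-update.
u^{k+1} = -1.3009 + 0.71 - 0.5559 = -1.1469
Step 4: Primal residual = |0.71 - 0.5559| = 0.154
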